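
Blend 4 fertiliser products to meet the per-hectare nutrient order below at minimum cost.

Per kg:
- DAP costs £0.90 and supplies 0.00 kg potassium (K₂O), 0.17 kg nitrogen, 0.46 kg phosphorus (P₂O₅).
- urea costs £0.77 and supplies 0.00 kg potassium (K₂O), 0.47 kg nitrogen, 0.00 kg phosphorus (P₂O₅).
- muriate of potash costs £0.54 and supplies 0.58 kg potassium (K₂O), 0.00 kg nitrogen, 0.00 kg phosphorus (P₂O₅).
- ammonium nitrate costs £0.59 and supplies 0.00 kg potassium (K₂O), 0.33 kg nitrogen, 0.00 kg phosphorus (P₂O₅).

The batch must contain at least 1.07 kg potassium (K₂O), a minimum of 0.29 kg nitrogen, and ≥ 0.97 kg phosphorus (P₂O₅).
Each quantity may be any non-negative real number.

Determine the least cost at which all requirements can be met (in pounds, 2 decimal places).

£2.89

Treat it as an LP. Let x1 = kg of DAP, x2 = kg of urea, x3 = kg of muriate of potash, x4 = kg of ammonium nitrate.
min 0.9x1 + 0.77x2 + 0.54x3 + 0.59x4 with:
  0.58x3 ≥ 1.07   (potassium (K₂O))
  0.17x1 + 0.47x2 + 0.33x4 ≥ 0.29   (nitrogen)
  0.46x1 ≥ 0.97   (phosphorus (P₂O₅))
  x1, x2, x3, x4 ≥ 0.
The optimal basis is {DAP, muriate of potash}; urea, ammonium nitrate drop out. There the potassium (K₂O) and phosphorus (P₂O₅) constraints are tight.
Solving gives x1 = 2.109, x3 = 1.845.
Cost = 0.9·2.109 + 0.54·1.845 = 2.8944.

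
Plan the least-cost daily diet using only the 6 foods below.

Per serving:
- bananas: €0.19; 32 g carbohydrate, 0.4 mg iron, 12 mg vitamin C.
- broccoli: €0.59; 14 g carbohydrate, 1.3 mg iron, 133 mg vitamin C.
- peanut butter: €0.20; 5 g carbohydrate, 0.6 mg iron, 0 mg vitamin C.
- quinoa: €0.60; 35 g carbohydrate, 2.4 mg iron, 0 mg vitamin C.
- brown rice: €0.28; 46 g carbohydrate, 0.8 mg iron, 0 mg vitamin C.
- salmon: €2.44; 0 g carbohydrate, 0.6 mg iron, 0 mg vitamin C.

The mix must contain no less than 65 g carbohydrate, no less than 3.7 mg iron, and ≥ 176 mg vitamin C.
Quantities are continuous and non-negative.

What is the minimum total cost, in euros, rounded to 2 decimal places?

Set it up as a linear program. Let x1 = servings of bananas, x2 = servings of broccoli, x3 = servings of peanut butter, x4 = servings of quinoa, x5 = servings of brown rice, x6 = servings of salmon.
Minimize 0.19x1 + 0.59x2 + 0.2x3 + 0.6x4 + 0.28x5 + 2.44x6 with:
  32x1 + 14x2 + 5x3 + 35x4 + 46x5 ≥ 65   (carbohydrate)
  0.4x1 + 1.3x2 + 0.6x3 + 2.4x4 + 0.8x5 + 0.6x6 ≥ 3.7   (iron)
  12x1 + 133x2 ≥ 176   (vitamin C)
  x1, x2, x3, x4, x5, x6 ≥ 0.
The cheapest feasible vertex uses only broccoli, quinoa, brown rice; bananas, peanut butter, salmon are not used. Binding constraints: carbohydrate, iron, vitamin C.
Optimal quantities: broccoli = 1.323 servings, quinoa = 0.654 servings, brown rice = 0.5127 servings.
Hence cost = 0.59·1.323 + 0.6·0.654 + 0.28·0.5127 = €1.3165.

€1.32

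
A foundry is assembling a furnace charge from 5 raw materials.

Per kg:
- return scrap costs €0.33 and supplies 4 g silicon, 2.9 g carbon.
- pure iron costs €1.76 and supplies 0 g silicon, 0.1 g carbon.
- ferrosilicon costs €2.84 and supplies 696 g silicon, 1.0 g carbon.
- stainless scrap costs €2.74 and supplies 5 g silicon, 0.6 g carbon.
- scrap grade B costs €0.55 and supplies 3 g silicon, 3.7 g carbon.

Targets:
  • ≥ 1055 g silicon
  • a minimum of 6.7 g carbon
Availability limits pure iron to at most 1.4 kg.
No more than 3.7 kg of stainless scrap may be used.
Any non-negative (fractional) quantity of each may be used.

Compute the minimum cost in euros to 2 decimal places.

€4.87

Let x1 = kg of return scrap, x2 = kg of pure iron, x3 = kg of ferrosilicon, x4 = kg of stainless scrap, x5 = kg of scrap grade B.
min 0.33x1 + 1.76x2 + 2.84x3 + 2.74x4 + 0.55x5 s.t.:
  4x1 + 696x3 + 5x4 + 3x5 ≥ 1055   (silicon)
  2.9x1 + 0.1x2 + 1x3 + 0.6x4 + 3.7x5 ≥ 6.7   (carbon)
  x2 ≤ 1.4
  x4 ≤ 3.7
  x1, x2, x3, x4, x5 ≥ 0.
The optimal basis is {return scrap, ferrosilicon}; pure iron, stainless scrap, scrap grade B drop out. Binding constraints: silicon and carbon.
That vertex is x1 = 1.791, x3 = 1.506.
Hence cost = 0.33·1.791 + 2.84·1.506 = €4.8681.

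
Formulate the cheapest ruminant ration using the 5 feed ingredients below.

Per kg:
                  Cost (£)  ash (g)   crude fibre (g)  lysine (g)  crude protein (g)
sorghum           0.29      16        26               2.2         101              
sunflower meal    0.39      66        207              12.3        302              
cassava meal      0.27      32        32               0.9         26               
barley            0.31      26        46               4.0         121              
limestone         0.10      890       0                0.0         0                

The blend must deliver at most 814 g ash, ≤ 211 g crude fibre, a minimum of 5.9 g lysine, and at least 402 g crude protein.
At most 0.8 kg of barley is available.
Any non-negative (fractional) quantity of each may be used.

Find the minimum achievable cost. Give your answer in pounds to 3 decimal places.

Treat it as an LP. Let x1 = kg of sorghum, x2 = kg of sunflower meal, x3 = kg of cassava meal, x4 = kg of barley, x5 = kg of limestone.
Minimize 0.29x1 + 0.39x2 + 0.27x3 + 0.31x4 + 0.1x5 with:
  16x1 + 66x2 + 32x3 + 26x4 + 890x5 ≤ 814   (ash)
  26x1 + 207x2 + 32x3 + 46x4 ≤ 211   (crude fibre)
  2.2x1 + 12.3x2 + 0.9x3 + 4x4 ≥ 5.9   (lysine)
  101x1 + 302x2 + 26x3 + 121x4 ≥ 402   (crude protein)
  x4 ≤ 0.8
  x1, x2, x3, x4, x5 ≥ 0.
At the optimum only sorghum, sunflower meal are positive (cassava meal, barley, limestone = 0). There the crude fibre and crude protein constraints are tight.
Solving gives x1 = 1.493, x2 = 0.8318.
Hence cost = 0.29·1.493 + 0.39·0.8318 = £0.75737.

£0.757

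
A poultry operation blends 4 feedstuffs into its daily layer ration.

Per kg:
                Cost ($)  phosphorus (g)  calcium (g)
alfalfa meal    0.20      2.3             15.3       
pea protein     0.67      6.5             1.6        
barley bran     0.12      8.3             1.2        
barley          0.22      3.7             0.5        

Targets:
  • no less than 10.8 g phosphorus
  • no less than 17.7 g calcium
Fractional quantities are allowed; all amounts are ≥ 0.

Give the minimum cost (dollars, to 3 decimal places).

$0.336

Let x1 = kg of alfalfa meal, x2 = kg of pea protein, x3 = kg of barley bran, x4 = kg of barley.
Minimise 0.2x1 + 0.67x2 + 0.12x3 + 0.22x4 with:
  2.3x1 + 6.5x2 + 8.3x3 + 3.7x4 ≥ 10.8   (phosphorus)
  15.3x1 + 1.6x2 + 1.2x3 + 0.5x4 ≥ 17.7   (calcium)
  x1, x2, x3, x4 ≥ 0.
The optimal basis is {alfalfa meal, barley bran}; pea protein, barley drop out. Binding constraints: phosphorus and calcium.
So alfalfa meal = 1.078 kg, barley bran = 1.002 kg.
Cost = 0.2·1.078 + 0.12·1.002 = 0.33584.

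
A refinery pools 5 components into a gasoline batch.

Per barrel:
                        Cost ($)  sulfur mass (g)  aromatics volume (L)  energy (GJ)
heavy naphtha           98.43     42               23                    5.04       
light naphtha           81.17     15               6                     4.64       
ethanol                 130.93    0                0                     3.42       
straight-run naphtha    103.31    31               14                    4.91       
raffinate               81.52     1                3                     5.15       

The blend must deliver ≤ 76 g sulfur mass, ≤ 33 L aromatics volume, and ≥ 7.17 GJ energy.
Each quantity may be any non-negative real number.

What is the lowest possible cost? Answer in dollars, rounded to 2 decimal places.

$113.49

Let x1 = barrels of heavy naphtha, x2 = barrels of light naphtha, x3 = barrels of ethanol, x4 = barrels of straight-run naphtha, x5 = barrels of raffinate.
Minimise 98.43x1 + 81.17x2 + 130.93x3 + 103.31x4 + 81.52x5 subject to:
  42x1 + 15x2 + 31x4 + 1x5 ≤ 76   (sulfur mass)
  23x1 + 6x2 + 14x4 + 3x5 ≤ 33   (aromatics volume)
  5.04x1 + 4.64x2 + 3.42x3 + 4.91x4 + 5.15x5 ≥ 7.17   (energy)
  x1, x2, x3, x4, x5 ≥ 0.
The cheapest feasible vertex uses only raffinate; heavy naphtha, light naphtha, ethanol, straight-run naphtha are not used. The energy requirement is met with equality.
So raffinate = 1.3922 barrels.
Total cost: 81.52·1.3922 = 113.4921.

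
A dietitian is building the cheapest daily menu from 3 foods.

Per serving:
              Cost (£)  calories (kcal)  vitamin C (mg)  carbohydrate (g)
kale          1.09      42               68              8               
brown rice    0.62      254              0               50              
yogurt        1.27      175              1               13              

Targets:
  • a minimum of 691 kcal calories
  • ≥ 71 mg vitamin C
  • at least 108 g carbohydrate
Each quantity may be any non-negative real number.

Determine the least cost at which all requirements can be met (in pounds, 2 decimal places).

£2.72

Let x1 = servings of kale, x2 = servings of brown rice, x3 = servings of yogurt.
Minimize 1.09x1 + 0.62x2 + 1.27x3 s.t.:
  42x1 + 254x2 + 175x3 ≥ 691   (calories)
  68x1 + 1x3 ≥ 71   (vitamin C)
  8x1 + 50x2 + 13x3 ≥ 108   (carbohydrate)
  x1, x2, x3 ≥ 0.
At the optimum only kale, brown rice are positive (yogurt = 0). Binding constraints: calories and vitamin C.
That vertex is x1 = 1.044, x2 = 2.548.
Cost = 1.09·1.044 + 0.62·2.548 = 2.7177.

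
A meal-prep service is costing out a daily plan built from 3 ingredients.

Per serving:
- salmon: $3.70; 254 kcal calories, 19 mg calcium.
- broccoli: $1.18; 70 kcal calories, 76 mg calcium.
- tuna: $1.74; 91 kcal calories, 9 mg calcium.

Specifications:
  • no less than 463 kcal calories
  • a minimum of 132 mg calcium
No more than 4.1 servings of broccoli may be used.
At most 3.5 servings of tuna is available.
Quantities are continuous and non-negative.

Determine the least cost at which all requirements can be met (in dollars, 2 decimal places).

Treat it as an LP. Let x1 = servings of salmon, x2 = servings of broccoli, x3 = servings of tuna.
Minimise 3.7x1 + 1.18x2 + 1.74x3 s.t.:
  254x1 + 70x2 + 91x3 ≥ 463   (calories)
  19x1 + 76x2 + 9x3 ≥ 132   (calcium)
  x2 ≤ 4.1
  x3 ≤ 3.5
  x1, x2, x3 ≥ 0.
The optimal basis is {salmon, broccoli}; tuna drops out. Binding constraints: calories and calcium.
Solving gives x1 = 1.444, x2 = 1.376.
Total cost: 3.7·1.444 + 1.18·1.376 = 6.9665.

$6.97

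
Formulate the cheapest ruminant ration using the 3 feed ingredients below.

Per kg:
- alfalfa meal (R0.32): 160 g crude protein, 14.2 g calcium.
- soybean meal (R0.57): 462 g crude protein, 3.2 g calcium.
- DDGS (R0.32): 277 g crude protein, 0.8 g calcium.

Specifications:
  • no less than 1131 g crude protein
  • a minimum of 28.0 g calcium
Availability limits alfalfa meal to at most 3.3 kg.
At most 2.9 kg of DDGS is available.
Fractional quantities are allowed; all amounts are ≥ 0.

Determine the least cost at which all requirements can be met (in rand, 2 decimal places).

Let x1 = kg of alfalfa meal, x2 = kg of soybean meal, x3 = kg of DDGS.
min 0.32x1 + 0.57x2 + 0.32x3 s.t.:
  160x1 + 462x2 + 277x3 ≥ 1131   (crude protein)
  14.2x1 + 3.2x2 + 0.8x3 ≥ 28   (calcium)
  x1 ≤ 3.3
  x3 ≤ 2.9
  x1, x2, x3 ≥ 0.
All 3 inputs are positive at the optimum. Binding constraints: crude protein, calcium, the DDGS cap.
So alfalfa meal = 1.788 kg, soybean meal = 0.09003 kg, DDGS = 2.9 kg.
Total cost: 0.32·1.788 + 0.57·0.09003 + 0.32·2.9 = 1.5515.

R1.55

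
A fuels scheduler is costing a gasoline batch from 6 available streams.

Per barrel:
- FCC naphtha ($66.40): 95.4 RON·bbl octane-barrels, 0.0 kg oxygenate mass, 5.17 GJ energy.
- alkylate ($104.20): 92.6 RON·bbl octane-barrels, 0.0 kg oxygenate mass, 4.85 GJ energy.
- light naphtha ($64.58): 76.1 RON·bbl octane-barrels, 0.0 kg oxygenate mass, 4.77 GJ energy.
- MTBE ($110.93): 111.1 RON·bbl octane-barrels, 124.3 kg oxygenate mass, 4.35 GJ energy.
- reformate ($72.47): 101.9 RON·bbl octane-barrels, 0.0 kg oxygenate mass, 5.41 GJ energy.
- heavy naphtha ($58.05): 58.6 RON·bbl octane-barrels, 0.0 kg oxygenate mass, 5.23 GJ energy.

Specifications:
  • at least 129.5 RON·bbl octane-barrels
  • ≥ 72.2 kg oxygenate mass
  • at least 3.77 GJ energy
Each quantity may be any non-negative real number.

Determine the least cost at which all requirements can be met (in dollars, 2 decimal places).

$109.65

Set it up as a linear program. Let x1 = barrels of FCC naphtha, x2 = barrels of alkylate, x3 = barrels of light naphtha, x4 = barrels of MTBE, x5 = barrels of reformate, x6 = barrels of heavy naphtha.
min 66.4x1 + 104.2x2 + 64.58x3 + 110.93x4 + 72.47x5 + 58.05x6 s.t.:
  95.4x1 + 92.6x2 + 76.1x3 + 111.1x4 + 101.9x5 + 58.6x6 ≥ 129.5   (octane-barrels)
  124.3x4 ≥ 72.2   (oxygenate mass)
  5.17x1 + 4.85x2 + 4.77x3 + 4.35x4 + 5.41x5 + 5.23x6 ≥ 3.77   (energy)
  x1, x2, x3, x4, x5, x6 ≥ 0.
At the optimum only FCC naphtha, MTBE are positive (alkylate, light naphtha, reformate, heavy naphtha = 0). Binding constraints: octane-barrels and oxygenate mass.
Solving gives x1 = 0.681, x4 = 0.58085.
Objective = 66.4·0.681 + 110.93·0.58085 = 109.6521.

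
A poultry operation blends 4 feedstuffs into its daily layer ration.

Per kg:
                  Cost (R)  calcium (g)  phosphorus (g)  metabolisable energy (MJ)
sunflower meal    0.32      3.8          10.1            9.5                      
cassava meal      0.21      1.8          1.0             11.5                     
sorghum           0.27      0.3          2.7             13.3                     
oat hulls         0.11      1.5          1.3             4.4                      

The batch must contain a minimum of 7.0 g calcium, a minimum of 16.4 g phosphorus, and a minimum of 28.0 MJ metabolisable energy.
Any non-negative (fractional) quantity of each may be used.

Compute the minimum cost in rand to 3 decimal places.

This is a linear program. Let x1 = kg of sunflower meal, x2 = kg of cassava meal, x3 = kg of sorghum, x4 = kg of oat hulls.
Minimise 0.32x1 + 0.21x2 + 0.27x3 + 0.11x4 with:
  3.8x1 + 1.8x2 + 0.3x3 + 1.5x4 ≥ 7   (calcium)
  10.1x1 + 1x2 + 2.7x3 + 1.3x4 ≥ 16.4   (phosphorus)
  9.5x1 + 11.5x2 + 13.3x3 + 4.4x4 ≥ 28   (metabolisable energy)
  x1, x2, x3, x4 ≥ 0.
The minimum-cost mix takes nothing from sorghum, oat hulls — only sunflower meal, cassava meal. There the phosphorus and metabolisable energy constraints are tight.
So sunflower meal = 1.506 kg, cassava meal = 1.191 kg.
Hence cost = 0.32·1.506 + 0.21·1.191 = R0.73203.

R0.732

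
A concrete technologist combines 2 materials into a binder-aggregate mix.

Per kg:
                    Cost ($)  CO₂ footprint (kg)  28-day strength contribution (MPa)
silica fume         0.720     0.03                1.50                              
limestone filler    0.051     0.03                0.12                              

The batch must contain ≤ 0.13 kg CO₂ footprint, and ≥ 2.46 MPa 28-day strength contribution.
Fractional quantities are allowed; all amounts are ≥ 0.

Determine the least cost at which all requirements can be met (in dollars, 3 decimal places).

$1.161

Treat it as an LP. Let x1 = kg of silica fume, x2 = kg of limestone filler.
Minimise 0.72x1 + 0.051x2 with:
  0.03x1 + 0.03x2 ≤ 0.13   (CO₂ footprint)
  1.5x1 + 0.12x2 ≥ 2.46   (28-day strength contribution)
  x1, x2 ≥ 0.
Both inputs are positive at the optimum. The CO₂ footprint and 28-day strength contribution requirements are met with equality.
So silica fume = 1.4058 kg, limestone filler = 2.9275 kg.
Cost = 0.72·1.4058 + 0.051·2.9275 = 1.16148.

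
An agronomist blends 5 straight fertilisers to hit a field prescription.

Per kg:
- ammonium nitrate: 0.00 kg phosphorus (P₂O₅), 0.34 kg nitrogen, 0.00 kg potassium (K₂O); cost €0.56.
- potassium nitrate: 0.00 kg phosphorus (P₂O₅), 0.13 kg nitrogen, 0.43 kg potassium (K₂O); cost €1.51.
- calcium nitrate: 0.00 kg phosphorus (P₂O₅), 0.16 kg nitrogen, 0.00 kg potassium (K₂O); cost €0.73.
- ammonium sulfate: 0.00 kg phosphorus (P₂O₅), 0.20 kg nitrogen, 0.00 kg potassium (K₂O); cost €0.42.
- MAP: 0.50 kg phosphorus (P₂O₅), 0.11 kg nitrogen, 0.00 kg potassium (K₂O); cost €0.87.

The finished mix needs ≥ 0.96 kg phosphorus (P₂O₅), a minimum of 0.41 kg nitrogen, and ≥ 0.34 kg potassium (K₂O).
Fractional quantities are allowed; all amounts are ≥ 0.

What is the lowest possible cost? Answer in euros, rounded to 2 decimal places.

€3.02

Let x1 = kg of ammonium nitrate, x2 = kg of potassium nitrate, x3 = kg of calcium nitrate, x4 = kg of ammonium sulfate, x5 = kg of MAP.
Minimise 0.56x1 + 1.51x2 + 0.73x3 + 0.42x4 + 0.87x5 subject to:
  0.5x5 ≥ 0.96   (phosphorus (P₂O₅))
  0.34x1 + 0.13x2 + 0.16x3 + 0.2x4 + 0.11x5 ≥ 0.41   (nitrogen)
  0.43x2 ≥ 0.34   (potassium (K₂O))
  x1, x2, x3, x4, x5 ≥ 0.
The cheapest feasible vertex uses only ammonium nitrate, potassium nitrate, MAP; calcium nitrate, ammonium sulfate are not used. Binding constraints: phosphorus (P₂O₅), nitrogen, potassium (K₂O).
So ammonium nitrate = 0.2824 kg, potassium nitrate = 0.7907 kg, MAP = 1.92 kg.
Objective = 0.56·0.2824 + 1.51·0.7907 + 0.87·1.92 = 3.0225.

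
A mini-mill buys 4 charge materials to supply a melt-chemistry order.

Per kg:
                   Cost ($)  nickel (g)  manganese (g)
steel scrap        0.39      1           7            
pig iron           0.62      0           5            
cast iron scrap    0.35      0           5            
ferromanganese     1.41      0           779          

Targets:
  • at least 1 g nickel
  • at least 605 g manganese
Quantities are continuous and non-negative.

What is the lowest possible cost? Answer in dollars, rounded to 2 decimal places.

Treat it as an LP. Let x1 = kg of steel scrap, x2 = kg of pig iron, x3 = kg of cast iron scrap, x4 = kg of ferromanganese.
Minimise 0.39x1 + 0.62x2 + 0.35x3 + 1.41x4 subject to:
  1x1 ≥ 1   (nickel)
  7x1 + 5x2 + 5x3 + 779x4 ≥ 605   (manganese)
  x1, x2, x3, x4 ≥ 0.
The minimum-cost mix takes nothing from pig iron, cast iron scrap — only steel scrap, ferromanganese. Binding constraints: nickel and manganese.
That vertex is x1 = 1, x4 = 0.7677.
Total cost: 0.39·1 + 1.41·0.7677 = 1.4725.

$1.47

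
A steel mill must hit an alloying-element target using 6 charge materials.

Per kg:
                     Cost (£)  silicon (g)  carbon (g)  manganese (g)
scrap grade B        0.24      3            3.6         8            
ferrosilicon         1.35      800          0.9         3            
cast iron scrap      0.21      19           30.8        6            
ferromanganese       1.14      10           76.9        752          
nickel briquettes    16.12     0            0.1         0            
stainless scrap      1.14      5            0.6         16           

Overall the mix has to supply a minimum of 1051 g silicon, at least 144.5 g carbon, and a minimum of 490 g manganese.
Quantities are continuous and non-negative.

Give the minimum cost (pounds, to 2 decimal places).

Let x1 = kg of scrap grade B, x2 = kg of ferrosilicon, x3 = kg of cast iron scrap, x4 = kg of ferromanganese, x5 = kg of nickel briquettes, x6 = kg of stainless scrap.
min 0.24x1 + 1.35x2 + 0.21x3 + 1.14x4 + 16.12x5 + 1.14x6 with:
  3x1 + 800x2 + 19x3 + 10x4 + 5x6 ≥ 1051   (silicon)
  3.6x1 + 0.9x2 + 30.8x3 + 76.9x4 + 0.1x5 + 0.6x6 ≥ 144.5   (carbon)
  8x1 + 3x2 + 6x3 + 752x4 + 16x6 ≥ 490   (manganese)
  x1, x2, x3, x4, x5, x6 ≥ 0.
The cheapest feasible vertex uses only ferrosilicon, cast iron scrap, ferromanganese; scrap grade B, nickel briquettes, stainless scrap are not used. The silicon, carbon, manganese requirements are met with equality.
That vertex is x2 = 1.232, x3 = 3.103, x4 = 0.6219.
Objective = 1.35·1.232 + 0.21·3.103 + 1.14·0.6219 = 3.0238.

£3.02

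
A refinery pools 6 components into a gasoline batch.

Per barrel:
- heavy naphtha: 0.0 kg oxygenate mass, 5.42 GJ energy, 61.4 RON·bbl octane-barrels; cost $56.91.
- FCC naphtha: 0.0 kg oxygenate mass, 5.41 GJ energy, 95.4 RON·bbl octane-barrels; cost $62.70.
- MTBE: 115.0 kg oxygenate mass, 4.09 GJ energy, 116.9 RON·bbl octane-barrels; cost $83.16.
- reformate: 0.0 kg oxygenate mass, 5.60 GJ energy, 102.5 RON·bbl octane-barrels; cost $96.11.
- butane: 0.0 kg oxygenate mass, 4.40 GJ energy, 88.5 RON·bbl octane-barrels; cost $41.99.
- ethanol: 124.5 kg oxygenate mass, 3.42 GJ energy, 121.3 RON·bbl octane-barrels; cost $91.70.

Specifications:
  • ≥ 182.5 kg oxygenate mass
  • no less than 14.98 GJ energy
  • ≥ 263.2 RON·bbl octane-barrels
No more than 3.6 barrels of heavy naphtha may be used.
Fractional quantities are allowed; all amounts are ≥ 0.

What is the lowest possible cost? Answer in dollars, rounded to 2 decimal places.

$212.99

Let x1 = barrels of heavy naphtha, x2 = barrels of FCC naphtha, x3 = barrels of MTBE, x4 = barrels of reformate, x5 = barrels of butane, x6 = barrels of ethanol.
Minimise 56.91x1 + 62.7x2 + 83.16x3 + 96.11x4 + 41.99x5 + 91.7x6 with:
  115x3 + 124.5x6 ≥ 182.5   (oxygenate mass)
  5.42x1 + 5.41x2 + 4.09x3 + 5.6x4 + 4.4x5 + 3.42x6 ≥ 14.98   (energy)
  61.4x1 + 95.4x2 + 116.9x3 + 102.5x4 + 88.5x5 + 121.3x6 ≥ 263.2   (octane-barrels)
  x1 ≤ 3.6
  x1, x2, x3, x4, x5, x6 ≥ 0.
The minimum-cost mix takes nothing from heavy naphtha, FCC naphtha, reformate, ethanol — only MTBE, butane. The oxygenate mass and energy requirements are met with equality.
That vertex is x3 = 1.587, x5 = 1.9294.
Cost = 83.16·1.587 + 41.99·1.9294 = 212.9904.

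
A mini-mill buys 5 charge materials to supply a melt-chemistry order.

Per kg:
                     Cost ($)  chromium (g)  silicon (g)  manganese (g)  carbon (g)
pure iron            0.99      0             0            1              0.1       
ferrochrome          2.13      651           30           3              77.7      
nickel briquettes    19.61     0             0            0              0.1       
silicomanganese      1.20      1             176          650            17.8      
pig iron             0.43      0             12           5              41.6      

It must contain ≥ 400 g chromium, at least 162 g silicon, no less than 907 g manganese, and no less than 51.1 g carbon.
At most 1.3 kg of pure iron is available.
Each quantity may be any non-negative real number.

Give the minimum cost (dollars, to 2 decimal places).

Let x1 = kg of pure iron, x2 = kg of ferrochrome, x3 = kg of nickel briquettes, x4 = kg of silicomanganese, x5 = kg of pig iron.
min 0.99x1 + 2.13x2 + 19.61x3 + 1.2x4 + 0.43x5 subject to:
  651x2 + 1x4 ≥ 400   (chromium)
  30x2 + 176x4 + 12x5 ≥ 162   (silicon)
  1x1 + 3x2 + 650x4 + 5x5 ≥ 907   (manganese)
  0.1x1 + 77.7x2 + 0.1x3 + 17.8x4 + 41.6x5 ≥ 51.1   (carbon)
  x1 ≤ 1.3
  x1, x2, x3, x4, x5 ≥ 0.
The optimal basis is {ferrochrome, silicomanganese}; pure iron, nickel briquettes, pig iron drop out. There the chromium and manganese constraints are tight.
Solving gives x2 = 0.6123, x4 = 1.393.
Objective = 2.13·0.6123 + 1.2·1.393 = 2.9758.

$2.98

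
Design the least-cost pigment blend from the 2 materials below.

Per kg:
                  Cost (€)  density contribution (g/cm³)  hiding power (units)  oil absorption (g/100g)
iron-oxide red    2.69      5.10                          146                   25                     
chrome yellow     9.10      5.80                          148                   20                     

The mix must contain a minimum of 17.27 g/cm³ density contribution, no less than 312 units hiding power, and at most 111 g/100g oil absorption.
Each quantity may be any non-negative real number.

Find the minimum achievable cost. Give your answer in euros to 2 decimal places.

This is a linear program. Let x1 = kg of iron-oxide red, x2 = kg of chrome yellow.
Minimise 2.69x1 + 9.1x2 subject to:
  5.1x1 + 5.8x2 ≥ 17.27   (density contribution)
  146x1 + 148x2 ≥ 312   (hiding power)
  25x1 + 20x2 ≤ 111   (oil absorption)
  x1, x2 ≥ 0.
At the optimum only iron-oxide red is positive (chrome yellow = 0). The density contribution requirement is met with equality.
Solving gives x1 = 3.386.
Objective = 2.69·3.386 = 9.1083.

€9.11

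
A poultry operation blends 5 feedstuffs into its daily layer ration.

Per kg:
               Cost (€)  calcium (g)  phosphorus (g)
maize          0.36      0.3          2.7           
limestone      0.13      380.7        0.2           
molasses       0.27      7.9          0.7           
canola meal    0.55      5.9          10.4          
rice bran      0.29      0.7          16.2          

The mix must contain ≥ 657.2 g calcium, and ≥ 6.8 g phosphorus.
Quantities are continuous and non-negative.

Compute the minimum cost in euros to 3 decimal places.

€0.340

Let x1 = kg of maize, x2 = kg of limestone, x3 = kg of molasses, x4 = kg of canola meal, x5 = kg of rice bran.
min 0.36x1 + 0.13x2 + 0.27x3 + 0.55x4 + 0.29x5 s.t.:
  0.3x1 + 380.7x2 + 7.9x3 + 5.9x4 + 0.7x5 ≥ 657.2   (calcium)
  2.7x1 + 0.2x2 + 0.7x3 + 10.4x4 + 16.2x5 ≥ 6.8   (phosphorus)
  x1, x2, x3, x4, x5 ≥ 0.
The cheapest feasible vertex uses only limestone, rice bran; maize, molasses, canola meal are not used. Binding constraints: calcium and phosphorus.
Solving gives x2 = 1.726, x5 = 0.3984.
Total cost: 0.13·1.726 + 0.29·0.3984 = 0.33992.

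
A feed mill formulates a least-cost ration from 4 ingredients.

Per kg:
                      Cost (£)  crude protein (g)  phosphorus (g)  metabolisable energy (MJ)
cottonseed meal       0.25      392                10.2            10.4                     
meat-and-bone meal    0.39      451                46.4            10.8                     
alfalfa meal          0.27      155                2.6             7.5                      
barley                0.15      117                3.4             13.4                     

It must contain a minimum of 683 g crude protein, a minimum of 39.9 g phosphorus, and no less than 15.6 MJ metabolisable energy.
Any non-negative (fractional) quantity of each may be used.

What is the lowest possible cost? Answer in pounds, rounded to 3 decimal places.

£0.501

Let x1 = kg of cottonseed meal, x2 = kg of meat-and-bone meal, x3 = kg of alfalfa meal, x4 = kg of barley.
Minimise 0.25x1 + 0.39x2 + 0.27x3 + 0.15x4 with:
  392x1 + 451x2 + 155x3 + 117x4 ≥ 683   (crude protein)
  10.2x1 + 46.4x2 + 2.6x3 + 3.4x4 ≥ 39.9   (phosphorus)
  10.4x1 + 10.8x2 + 7.5x3 + 13.4x4 ≥ 15.6   (metabolisable energy)
  x1, x2, x3, x4 ≥ 0.
The minimum-cost mix takes nothing from alfalfa meal, barley — only cottonseed meal, meat-and-bone meal. There the crude protein and phosphorus constraints are tight.
That vertex is x1 = 1.008, x2 = 0.6383.
Objective = 0.25·1.008 + 0.39·0.6383 = 0.50094.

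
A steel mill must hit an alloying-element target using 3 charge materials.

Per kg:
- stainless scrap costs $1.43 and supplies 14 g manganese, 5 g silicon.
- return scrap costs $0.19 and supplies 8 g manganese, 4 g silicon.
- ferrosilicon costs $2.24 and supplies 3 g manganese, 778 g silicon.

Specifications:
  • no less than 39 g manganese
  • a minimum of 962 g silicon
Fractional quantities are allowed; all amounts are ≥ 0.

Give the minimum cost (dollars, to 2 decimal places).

Treat it as an LP. Let x1 = kg of stainless scrap, x2 = kg of return scrap, x3 = kg of ferrosilicon.
Minimize 1.43x1 + 0.19x2 + 2.24x3 subject to:
  14x1 + 8x2 + 3x3 ≥ 39   (manganese)
  5x1 + 4x2 + 778x3 ≥ 962   (silicon)
  x1, x2, x3 ≥ 0.
The optimal basis is {return scrap, ferrosilicon}; stainless scrap drops out. Binding constraints: manganese and silicon.
Optimal quantities: return scrap = 4.42 kg, ferrosilicon = 1.214 kg.
Cost = 0.19·4.42 + 2.24·1.214 = 3.5592.

$3.56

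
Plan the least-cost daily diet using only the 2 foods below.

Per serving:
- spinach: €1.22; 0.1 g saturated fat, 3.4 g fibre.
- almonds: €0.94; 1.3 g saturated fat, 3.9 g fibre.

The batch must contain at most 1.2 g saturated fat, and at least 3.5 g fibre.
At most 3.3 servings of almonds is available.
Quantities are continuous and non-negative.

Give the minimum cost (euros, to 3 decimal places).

€0.844

Let x1 = servings of spinach, x2 = servings of almonds.
min 1.22x1 + 0.94x2 s.t.:
  0.1x1 + 1.3x2 ≤ 1.2   (saturated fat)
  3.4x1 + 3.9x2 ≥ 3.5   (fibre)
  x2 ≤ 3.3
  x1, x2 ≥ 0.
The minimum-cost mix takes nothing from spinach — only almonds. Binding constraint: fibre.
So almonds = 0.8974 servings.
Cost = 0.94·0.8974 = 0.84356.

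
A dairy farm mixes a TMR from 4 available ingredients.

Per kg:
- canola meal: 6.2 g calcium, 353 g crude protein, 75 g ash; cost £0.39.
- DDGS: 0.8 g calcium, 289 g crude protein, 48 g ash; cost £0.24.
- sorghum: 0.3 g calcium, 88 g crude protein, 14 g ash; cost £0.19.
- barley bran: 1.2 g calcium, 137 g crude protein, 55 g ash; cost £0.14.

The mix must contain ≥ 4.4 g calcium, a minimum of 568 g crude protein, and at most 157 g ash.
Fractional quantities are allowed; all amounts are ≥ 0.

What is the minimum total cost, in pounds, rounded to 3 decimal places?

Let x1 = kg of canola meal, x2 = kg of DDGS, x3 = kg of sorghum, x4 = kg of barley bran.
min 0.39x1 + 0.24x2 + 0.19x3 + 0.14x4 with:
  6.2x1 + 0.8x2 + 0.3x3 + 1.2x4 ≥ 4.4   (calcium)
  353x1 + 289x2 + 88x3 + 137x4 ≥ 568   (crude protein)
  75x1 + 48x2 + 14x3 + 55x4 ≤ 157   (ash)
  x1, x2, x3, x4 ≥ 0.
The minimum-cost mix takes nothing from sorghum, barley bran — only canola meal, DDGS. Binding constraints: calcium and crude protein.
Solving gives x1 = 0.5414, x2 = 1.304.
Cost = 0.39·0.5414 + 0.24·1.304 = 0.52411.

£0.524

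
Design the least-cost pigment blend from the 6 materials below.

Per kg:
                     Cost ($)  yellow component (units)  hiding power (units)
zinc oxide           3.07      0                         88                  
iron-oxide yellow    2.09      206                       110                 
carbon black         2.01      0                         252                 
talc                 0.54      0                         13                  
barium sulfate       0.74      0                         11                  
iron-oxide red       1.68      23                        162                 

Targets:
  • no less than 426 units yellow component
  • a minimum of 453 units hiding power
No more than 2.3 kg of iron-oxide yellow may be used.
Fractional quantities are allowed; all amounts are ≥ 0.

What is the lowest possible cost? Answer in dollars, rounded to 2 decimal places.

Treat it as an LP. Let x1 = kg of zinc oxide, x2 = kg of iron-oxide yellow, x3 = kg of carbon black, x4 = kg of talc, x5 = kg of barium sulfate, x6 = kg of iron-oxide red.
Minimise 3.07x1 + 2.09x2 + 2.01x3 + 0.54x4 + 0.74x5 + 1.68x6 with:
  206x2 + 23x6 ≥ 426   (yellow component)
  88x1 + 110x2 + 252x3 + 13x4 + 11x5 + 162x6 ≥ 453   (hiding power)
  x2 ≤ 2.3
  x1, x2, x3, x4, x5, x6 ≥ 0.
At the optimum only iron-oxide yellow, carbon black are positive (zinc oxide, talc, barium sulfate, iron-oxide red = 0). The yellow component and hiding power requirements are met with equality.
So iron-oxide yellow = 2.068 kg, carbon black = 0.8949 kg.
Objective = 2.09·2.068 + 2.01·0.8949 = 6.1209.

$6.12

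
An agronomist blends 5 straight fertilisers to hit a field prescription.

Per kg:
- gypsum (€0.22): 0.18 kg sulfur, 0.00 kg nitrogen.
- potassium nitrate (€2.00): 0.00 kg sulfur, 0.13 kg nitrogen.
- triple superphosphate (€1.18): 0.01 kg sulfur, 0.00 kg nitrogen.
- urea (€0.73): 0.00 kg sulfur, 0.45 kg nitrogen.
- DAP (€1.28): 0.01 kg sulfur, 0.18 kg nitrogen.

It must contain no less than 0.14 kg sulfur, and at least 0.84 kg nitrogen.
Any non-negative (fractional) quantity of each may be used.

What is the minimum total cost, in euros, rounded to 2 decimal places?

Treat it as an LP. Let x1 = kg of gypsum, x2 = kg of potassium nitrate, x3 = kg of triple superphosphate, x4 = kg of urea, x5 = kg of DAP.
Minimize 0.22x1 + 2x2 + 1.18x3 + 0.73x4 + 1.28x5 s.t.:
  0.18x1 + 0.01x3 + 0.01x5 ≥ 0.14   (sulfur)
  0.13x2 + 0.45x4 + 0.18x5 ≥ 0.84   (nitrogen)
  x1, x2, x3, x4, x5 ≥ 0.
The optimal basis is {gypsum, urea}; potassium nitrate, triple superphosphate, DAP drop out. Binding constraints: sulfur and nitrogen.
So gypsum = 0.7778 kg, urea = 1.867 kg.
Total cost: 0.22·0.7778 + 0.73·1.867 = 1.5340.

€1.53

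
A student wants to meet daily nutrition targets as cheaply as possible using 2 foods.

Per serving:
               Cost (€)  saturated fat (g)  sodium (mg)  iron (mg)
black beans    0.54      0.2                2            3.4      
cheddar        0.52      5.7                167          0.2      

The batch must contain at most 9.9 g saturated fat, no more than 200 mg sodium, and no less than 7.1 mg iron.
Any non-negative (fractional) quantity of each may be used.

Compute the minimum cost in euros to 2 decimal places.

Let x1 = servings of black beans, x2 = servings of cheddar.
Minimize 0.54x1 + 0.52x2 with:
  0.2x1 + 5.7x2 ≤ 9.9   (saturated fat)
  2x1 + 167x2 ≤ 200   (sodium)
  3.4x1 + 0.2x2 ≥ 7.1   (iron)
  x1, x2 ≥ 0.
The cheapest feasible vertex uses only black beans; cheddar is not used. Binding constraint: iron.
That vertex is x1 = 2.088.
Cost = 0.54·2.088 = 1.1275.

€1.13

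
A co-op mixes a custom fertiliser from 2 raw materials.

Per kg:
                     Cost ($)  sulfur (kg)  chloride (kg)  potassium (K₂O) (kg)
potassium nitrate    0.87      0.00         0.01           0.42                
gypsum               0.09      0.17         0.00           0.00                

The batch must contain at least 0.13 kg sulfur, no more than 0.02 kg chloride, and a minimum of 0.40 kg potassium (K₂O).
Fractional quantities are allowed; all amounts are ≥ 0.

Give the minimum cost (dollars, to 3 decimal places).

Set it up as a linear program. Let x1 = kg of potassium nitrate, x2 = kg of gypsum.
min 0.87x1 + 0.09x2 with:
  0.17x2 ≥ 0.13   (sulfur)
  0.01x1 ≤ 0.02   (chloride)
  0.42x1 ≥ 0.4   (potassium (K₂O))
  x1, x2 ≥ 0.
Both inputs are positive at the optimum. There the sulfur and potassium (K₂O) constraints are tight.
So potassium nitrate = 0.9524 kg, gypsum = 0.7647 kg.
Hence cost = 0.87·0.9524 + 0.09·0.7647 = $0.89741.

$0.897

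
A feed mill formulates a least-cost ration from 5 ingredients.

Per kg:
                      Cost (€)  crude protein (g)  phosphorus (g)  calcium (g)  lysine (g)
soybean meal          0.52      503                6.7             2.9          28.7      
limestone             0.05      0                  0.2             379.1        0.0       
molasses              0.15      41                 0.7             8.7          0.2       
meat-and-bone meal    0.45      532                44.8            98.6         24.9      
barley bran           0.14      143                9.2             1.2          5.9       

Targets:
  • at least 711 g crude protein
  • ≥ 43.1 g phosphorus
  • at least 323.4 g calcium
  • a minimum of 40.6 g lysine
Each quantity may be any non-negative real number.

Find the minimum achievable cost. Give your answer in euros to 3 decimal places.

€0.755

Set it up as a linear program. Let x1 = kg of soybean meal, x2 = kg of limestone, x3 = kg of molasses, x4 = kg of meat-and-bone meal, x5 = kg of barley bran.
Minimize 0.52x1 + 0.05x2 + 0.15x3 + 0.45x4 + 0.14x5 with:
  503x1 + 41x3 + 532x4 + 143x5 ≥ 711   (crude protein)
  6.7x1 + 0.2x2 + 0.7x3 + 44.8x4 + 9.2x5 ≥ 43.1   (phosphorus)
  2.9x1 + 379.1x2 + 8.7x3 + 98.6x4 + 1.2x5 ≥ 323.4   (calcium)
  28.7x1 + 0.2x3 + 24.9x4 + 5.9x5 ≥ 40.6   (lysine)
  x1, x2, x3, x4, x5 ≥ 0.
The cheapest feasible vertex uses only limestone, meat-and-bone meal; soybean meal, molasses, barley bran are not used. Binding constraints: calcium and lysine.
Optimal quantities: limestone = 0.429 kg, meat-and-bone meal = 1.631 kg.
Total cost: 0.05·0.429 + 0.45·1.631 = 0.75540.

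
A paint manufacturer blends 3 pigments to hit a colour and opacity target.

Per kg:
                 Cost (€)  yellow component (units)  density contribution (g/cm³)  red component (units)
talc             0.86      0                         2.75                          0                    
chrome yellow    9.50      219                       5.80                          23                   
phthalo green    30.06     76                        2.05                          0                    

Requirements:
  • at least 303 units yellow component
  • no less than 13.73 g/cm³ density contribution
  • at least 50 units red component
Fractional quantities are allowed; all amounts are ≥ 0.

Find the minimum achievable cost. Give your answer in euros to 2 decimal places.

Let x1 = kg of talc, x2 = kg of chrome yellow, x3 = kg of phthalo green.
Minimize 0.86x1 + 9.5x2 + 30.06x3 s.t.:
  219x2 + 76x3 ≥ 303   (yellow component)
  2.75x1 + 5.8x2 + 2.05x3 ≥ 13.73   (density contribution)
  23x2 ≥ 50   (red component)
  x1, x2, x3 ≥ 0.
The optimal basis is {talc, chrome yellow}; phthalo green drops out. There the density contribution and red component constraints are tight.
Optimal quantities: talc = 0.4077 kg, chrome yellow = 2.174 kg.
Cost = 0.86·0.4077 + 9.5·2.174 = 21.0036.

€21.00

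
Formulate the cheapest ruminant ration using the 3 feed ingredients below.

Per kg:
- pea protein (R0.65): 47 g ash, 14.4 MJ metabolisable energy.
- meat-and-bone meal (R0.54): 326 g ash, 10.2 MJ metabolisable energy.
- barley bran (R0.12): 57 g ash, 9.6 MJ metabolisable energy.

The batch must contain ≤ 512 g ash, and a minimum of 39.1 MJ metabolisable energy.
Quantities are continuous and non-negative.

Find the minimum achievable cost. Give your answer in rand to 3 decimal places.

Treat it as an LP. Let x1 = kg of pea protein, x2 = kg of meat-and-bone meal, x3 = kg of barley bran.
Minimise 0.65x1 + 0.54x2 + 0.12x3 subject to:
  47x1 + 326x2 + 57x3 ≤ 512   (ash)
  14.4x1 + 10.2x2 + 9.6x3 ≥ 39.1   (metabolisable energy)
  x1, x2, x3 ≥ 0.
The cheapest feasible vertex uses only barley bran; pea protein, meat-and-bone meal are not used. There the metabolisable energy constraint is tight.
That vertex is x3 = 4.073.
Cost = 0.12·4.073 = 0.48876.

R0.489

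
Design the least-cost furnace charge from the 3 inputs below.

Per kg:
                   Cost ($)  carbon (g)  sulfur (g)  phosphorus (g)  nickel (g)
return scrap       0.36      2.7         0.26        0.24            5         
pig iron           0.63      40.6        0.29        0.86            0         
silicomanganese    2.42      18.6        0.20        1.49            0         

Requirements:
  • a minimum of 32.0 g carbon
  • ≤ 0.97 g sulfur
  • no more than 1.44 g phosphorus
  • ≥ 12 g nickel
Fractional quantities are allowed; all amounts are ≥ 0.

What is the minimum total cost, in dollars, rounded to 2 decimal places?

$1.26

Set it up as a linear program. Let x1 = kg of return scrap, x2 = kg of pig iron, x3 = kg of silicomanganese.
Minimise 0.36x1 + 0.63x2 + 2.42x3 s.t.:
  2.7x1 + 40.6x2 + 18.6x3 ≥ 32   (carbon)
  0.26x1 + 0.29x2 + 0.2x3 ≤ 0.97   (sulfur)
  0.24x1 + 0.86x2 + 1.49x3 ≤ 1.44   (phosphorus)
  5x1 ≥ 12   (nickel)
  x1, x2, x3 ≥ 0.
The optimal basis is {return scrap, pig iron}; silicomanganese drops out. Binding constraints: carbon and nickel.
That vertex is x1 = 2.4, x2 = 0.6286.
Hence cost = 0.36·2.4 + 0.63·0.6286 = $1.2600.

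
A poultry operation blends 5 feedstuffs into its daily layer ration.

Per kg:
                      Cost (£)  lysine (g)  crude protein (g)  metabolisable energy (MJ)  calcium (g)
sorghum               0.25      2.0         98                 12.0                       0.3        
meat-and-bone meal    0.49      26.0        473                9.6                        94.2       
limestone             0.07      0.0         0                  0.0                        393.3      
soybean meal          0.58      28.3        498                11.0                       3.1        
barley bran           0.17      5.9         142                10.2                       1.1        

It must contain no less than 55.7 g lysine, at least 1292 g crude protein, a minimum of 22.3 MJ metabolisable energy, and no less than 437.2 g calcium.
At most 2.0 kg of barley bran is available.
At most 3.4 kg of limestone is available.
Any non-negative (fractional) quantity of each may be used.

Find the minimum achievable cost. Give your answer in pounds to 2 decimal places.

£1.37

Set it up as a linear program. Let x1 = kg of sorghum, x2 = kg of meat-and-bone meal, x3 = kg of limestone, x4 = kg of soybean meal, x5 = kg of barley bran.
Minimise 0.25x1 + 0.49x2 + 0.07x3 + 0.58x4 + 0.17x5 s.t.:
  2x1 + 26x2 + 28.3x4 + 5.9x5 ≥ 55.7   (lysine)
  98x1 + 473x2 + 498x4 + 142x5 ≥ 1292   (crude protein)
  12x1 + 9.6x2 + 11x4 + 10.2x5 ≥ 22.3   (metabolisable energy)
  0.3x1 + 94.2x2 + 393.3x3 + 3.1x4 + 1.1x5 ≥ 437.2   (calcium)
  x5 ≤ 2
  x3 ≤ 3.4
  x1, x2, x3, x4, x5 ≥ 0.
The cheapest feasible vertex uses only meat-and-bone meal, limestone; sorghum, soybean meal, barley bran are not used. There the crude protein and calcium constraints are tight.
So meat-and-bone meal = 2.732 kg, limestone = 0.4574 kg.
Total cost: 0.49·2.732 + 0.07·0.4574 = 1.3707.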